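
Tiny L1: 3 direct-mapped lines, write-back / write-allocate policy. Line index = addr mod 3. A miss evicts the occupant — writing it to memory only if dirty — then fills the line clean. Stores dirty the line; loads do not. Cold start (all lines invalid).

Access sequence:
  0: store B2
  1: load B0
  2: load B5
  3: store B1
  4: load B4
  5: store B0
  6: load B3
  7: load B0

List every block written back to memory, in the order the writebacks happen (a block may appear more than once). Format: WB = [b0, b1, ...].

WB = [2, 1, 0]

0: W B2 -> L2 miss  d=D]
1: R B0 -> L0 miss  d=-]
2: R B5 -> L2 miss wb->B2  d=-]
3: W B1 -> L1 miss  d=D]
4: R B4 -> L1 miss wb->B1  d=-]
5: W B0 -> L0 hit  d=D]
6: R B3 -> L0 miss wb->B0  d=-]
7: R B0 -> L0 miss  d=-]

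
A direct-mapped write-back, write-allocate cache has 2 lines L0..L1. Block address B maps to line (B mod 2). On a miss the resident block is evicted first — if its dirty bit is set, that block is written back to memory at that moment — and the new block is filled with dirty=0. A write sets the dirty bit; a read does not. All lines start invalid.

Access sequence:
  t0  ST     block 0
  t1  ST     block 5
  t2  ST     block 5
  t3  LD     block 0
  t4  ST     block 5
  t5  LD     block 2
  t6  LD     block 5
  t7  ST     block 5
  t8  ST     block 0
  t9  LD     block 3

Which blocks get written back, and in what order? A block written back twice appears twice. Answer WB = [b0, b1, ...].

WB = [0, 5]

0: W B0 -> L0 miss  d=D]
1: W B5 -> L1 miss  d=D]
2: W B5 -> L1 hit  d=D]
3: R B0 -> L0 hit  d=D]
4: W B5 -> L1 hit  d=D]
5: R B2 -> L0 miss wb->B0  d=-]
6: R B5 -> L1 hit  d=D]
7: W B5 -> L1 hit  d=D]
8: W B0 -> L0 miss  d=D]
9: R B3 -> L1 miss wb->B5  d=-]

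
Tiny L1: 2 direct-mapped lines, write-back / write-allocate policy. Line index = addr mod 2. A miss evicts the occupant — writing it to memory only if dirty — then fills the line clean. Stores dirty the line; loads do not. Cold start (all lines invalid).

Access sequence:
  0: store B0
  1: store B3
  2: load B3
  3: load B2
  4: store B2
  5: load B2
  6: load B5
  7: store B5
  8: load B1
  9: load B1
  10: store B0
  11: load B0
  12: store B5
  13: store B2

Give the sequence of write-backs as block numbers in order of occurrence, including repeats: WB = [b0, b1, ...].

WB = [0, 3, 5, 2, 0]

0: W B0 -> L0 miss  d=D]
1: W B3 -> L1 miss  d=D]
2: R B3 -> L1 hit  d=D]
3: R B2 -> L0 miss wb->B0  d=-]
4: W B2 -> L0 hit  d=D]
5: R B2 -> L0 hit  d=D]
6: R B5 -> L1 miss wb->B3  d=-]
7: W B5 -> L1 hit  d=D]
8: R B1 -> L1 miss wb->B5  d=-]
9: R B1 -> L1 hit  d=-]
10: W B0 -> L0 miss wb->B2  d=D]
11: R B0 -> L0 hit  d=D]
12: W B5 -> L1 miss  d=D]
13: W B2 -> L0 miss wb->B0  d=D]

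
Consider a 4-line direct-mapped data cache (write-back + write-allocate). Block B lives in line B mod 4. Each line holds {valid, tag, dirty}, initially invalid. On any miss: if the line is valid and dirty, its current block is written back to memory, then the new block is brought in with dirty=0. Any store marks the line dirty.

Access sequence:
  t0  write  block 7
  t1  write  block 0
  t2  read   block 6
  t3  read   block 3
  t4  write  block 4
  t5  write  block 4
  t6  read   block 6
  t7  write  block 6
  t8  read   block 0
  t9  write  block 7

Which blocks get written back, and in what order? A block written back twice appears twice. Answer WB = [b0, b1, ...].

WB = [7, 0, 4]

0: W B7 → L3 miss [D]
1: W B0 → L0 miss [D]
2: R B6 → L2 miss [-]
3: R B3 → L3 miss wb→B7 [-]
4: W B4 → L0 miss wb→B0 [D]
5: W B4 → L0 hit [D]
6: R B6 → L2 hit [-]
7: W B6 → L2 hit [D]
8: R B0 → L0 miss wb→B4 [-]
9: W B7 → L3 miss [D]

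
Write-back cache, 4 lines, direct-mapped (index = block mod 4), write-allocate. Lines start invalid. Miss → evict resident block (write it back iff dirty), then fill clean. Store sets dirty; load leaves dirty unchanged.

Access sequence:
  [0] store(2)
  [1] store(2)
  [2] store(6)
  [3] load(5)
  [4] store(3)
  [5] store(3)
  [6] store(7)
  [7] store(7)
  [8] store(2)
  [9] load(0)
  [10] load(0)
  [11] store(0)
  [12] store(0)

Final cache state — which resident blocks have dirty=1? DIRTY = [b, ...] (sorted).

DIRTY = [0, 2, 7]

0: W B2 → L2 miss [D]
1: W B2 → L2 hit [D]
2: W B6 → L2 miss wb→B2 [D]
3: R B5 → L1 miss [-]
4: W B3 → L3 miss [D]
5: W B3 → L3 hit [D]
6: W B7 → L3 miss wb→B3 [D]
7: W B7 → L3 hit [D]
8: W B2 → L2 miss wb→B6 [D]
9: R B0 → L0 miss [-]
10: R B0 → L0 hit [-]
11: W B0 → L0 hit [D]
12: W B0 → L0 hit [D]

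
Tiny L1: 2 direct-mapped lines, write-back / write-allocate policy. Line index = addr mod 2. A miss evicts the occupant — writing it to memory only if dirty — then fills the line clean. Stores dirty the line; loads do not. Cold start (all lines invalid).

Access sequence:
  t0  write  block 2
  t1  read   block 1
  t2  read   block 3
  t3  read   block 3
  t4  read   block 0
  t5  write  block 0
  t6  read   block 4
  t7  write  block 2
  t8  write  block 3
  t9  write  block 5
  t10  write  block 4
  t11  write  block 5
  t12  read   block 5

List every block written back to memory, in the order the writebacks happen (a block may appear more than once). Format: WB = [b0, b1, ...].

  0 | W B2 → L0 miss [D]
  1 | R B1 → L1 miss [-]
  2 | R B3 → L1 miss [-]
  3 | R B3 → L1 hit [-]
  4 | R B0 → L0 miss wb→B2 [-]
  5 | W B0 → L0 hit [D]
  6 | R B4 → L0 miss wb→B0 [-]
  7 | W B2 → L0 miss [D]
  8 | W B3 → L1 hit [D]
  9 | W B5 → L1 miss wb→B3 [D]
  10 | W B4 → L0 miss wb→B2 [D]
  11 | W B5 → L1 hit [D]
  12 | R B5 → L1 hit [D]

WB = [2, 0, 3, 2]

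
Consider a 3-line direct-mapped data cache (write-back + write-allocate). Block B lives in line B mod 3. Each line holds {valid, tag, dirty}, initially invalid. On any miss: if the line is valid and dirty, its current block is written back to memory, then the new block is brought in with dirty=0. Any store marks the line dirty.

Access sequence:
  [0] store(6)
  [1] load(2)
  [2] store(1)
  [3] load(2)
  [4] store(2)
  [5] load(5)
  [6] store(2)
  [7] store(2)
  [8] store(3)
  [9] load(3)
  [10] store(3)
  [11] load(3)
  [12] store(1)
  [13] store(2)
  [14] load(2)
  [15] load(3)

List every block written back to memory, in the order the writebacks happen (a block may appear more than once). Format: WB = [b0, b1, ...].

WB = [2, 6]

0: W B6 → L0 miss [D]
1: R B2 → L2 miss [-]
2: W B1 → L1 miss [D]
3: R B2 → L2 hit [-]
4: W B2 → L2 hit [D]
5: R B5 → L2 miss wb→B2 [-]
6: W B2 → L2 miss [D]
7: W B2 → L2 hit [D]
8: W B3 → L0 miss wb→B6 [D]
9: R B3 → L0 hit [D]
10: W B3 → L0 hit [D]
11: R B3 → L0 hit [D]
12: W B1 → L1 hit [D]
13: W B2 → L2 hit [D]
14: R B2 → L2 hit [D]
15: R B3 → L0 hit [D]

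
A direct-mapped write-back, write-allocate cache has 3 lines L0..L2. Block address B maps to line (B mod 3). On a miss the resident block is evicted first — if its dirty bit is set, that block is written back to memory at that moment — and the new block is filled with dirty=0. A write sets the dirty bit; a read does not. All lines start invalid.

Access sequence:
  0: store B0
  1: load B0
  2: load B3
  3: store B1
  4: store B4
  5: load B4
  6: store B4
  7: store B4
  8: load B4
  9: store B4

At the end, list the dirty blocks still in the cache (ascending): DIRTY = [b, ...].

0: W B0 → L0 miss [D]
1: R B0 → L0 hit [D]
2: R B3 → L0 miss wb→B0 [-]
3: W B1 → L1 miss [D]
4: W B4 → L1 miss wb→B1 [D]
5: R B4 → L1 hit [D]
6: W B4 → L1 hit [D]
7: W B4 → L1 hit [D]
8: R B4 → L1 hit [D]
9: W B4 → L1 hit [D]

DIRTY = [4]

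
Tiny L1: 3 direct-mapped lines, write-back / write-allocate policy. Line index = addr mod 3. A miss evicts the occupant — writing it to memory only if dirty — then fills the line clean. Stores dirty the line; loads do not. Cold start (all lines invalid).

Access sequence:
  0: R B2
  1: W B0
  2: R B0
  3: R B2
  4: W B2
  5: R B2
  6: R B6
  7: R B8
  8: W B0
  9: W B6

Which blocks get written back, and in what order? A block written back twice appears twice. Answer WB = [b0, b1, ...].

WB = [0, 2, 0]

0: R B2 -> L2 miss  d=-]
1: W B0 -> L0 miss  d=D]
2: R B0 -> L0 hit  d=D]
3: R B2 -> L2 hit  d=-]
4: W B2 -> L2 hit  d=D]
5: R B2 -> L2 hit  d=D]
6: R B6 -> L0 miss wb->B0  d=-]
7: R B8 -> L2 miss wb->B2  d=-]
8: W B0 -> L0 miss  d=D]
9: W B6 -> L0 miss wb->B0  d=D]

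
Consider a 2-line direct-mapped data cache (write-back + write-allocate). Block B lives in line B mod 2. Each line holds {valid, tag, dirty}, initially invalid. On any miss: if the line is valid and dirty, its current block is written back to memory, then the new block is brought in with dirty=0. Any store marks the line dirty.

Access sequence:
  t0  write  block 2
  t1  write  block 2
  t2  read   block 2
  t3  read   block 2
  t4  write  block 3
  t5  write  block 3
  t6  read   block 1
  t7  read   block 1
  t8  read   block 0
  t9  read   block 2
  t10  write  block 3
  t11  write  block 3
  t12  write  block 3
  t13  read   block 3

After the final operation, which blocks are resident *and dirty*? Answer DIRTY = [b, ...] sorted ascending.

  0 | W B2 → L0 miss [D]
  1 | W B2 → L0 hit [D]
  2 | R B2 → L0 hit [D]
  3 | R B2 → L0 hit [D]
  4 | W B3 → L1 miss [D]
  5 | W B3 → L1 hit [D]
  6 | R B1 → L1 miss wb→B3 [-]
  7 | R B1 → L1 hit [-]
  8 | R B0 → L0 miss wb→B2 [-]
  9 | R B2 → L0 miss [-]
  10 | W B3 → L1 miss [D]
  11 | W B3 → L1 hit [D]
  12 | W B3 → L1 hit [D]
  13 | R B3 → L1 hit [D]

DIRTY = [3]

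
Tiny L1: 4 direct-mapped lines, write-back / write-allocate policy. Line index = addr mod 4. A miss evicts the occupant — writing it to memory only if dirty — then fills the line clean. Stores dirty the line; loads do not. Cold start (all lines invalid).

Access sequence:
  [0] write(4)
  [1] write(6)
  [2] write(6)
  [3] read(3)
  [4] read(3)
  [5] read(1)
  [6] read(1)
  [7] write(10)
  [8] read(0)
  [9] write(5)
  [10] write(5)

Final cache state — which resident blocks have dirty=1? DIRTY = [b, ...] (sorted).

DIRTY = [5, 10]

0: W B4 → L0 miss [D]
1: W B6 → L2 miss [D]
2: W B6 → L2 hit [D]
3: R B3 → L3 miss [-]
4: R B3 → L3 hit [-]
5: R B1 → L1 miss [-]
6: R B1 → L1 hit [-]
7: W B10 → L2 miss wb→B6 [D]
8: R B0 → L0 miss wb→B4 [-]
9: W B5 → L1 miss [D]
10: W B5 → L1 hit [D]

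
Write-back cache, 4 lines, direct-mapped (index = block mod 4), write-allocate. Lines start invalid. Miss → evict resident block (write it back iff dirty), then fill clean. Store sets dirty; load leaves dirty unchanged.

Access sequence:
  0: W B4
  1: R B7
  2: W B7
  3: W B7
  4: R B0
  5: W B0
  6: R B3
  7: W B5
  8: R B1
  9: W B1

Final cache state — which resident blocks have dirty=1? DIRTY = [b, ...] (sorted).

  0 | W B4 → L0 miss [D]
  1 | R B7 → L3 miss [-]
  2 | W B7 → L3 hit [D]
  3 | W B7 → L3 hit [D]
  4 | R B0 → L0 miss wb→B4 [-]
  5 | W B0 → L0 hit [D]
  6 | R B3 → L3 miss wb→B7 [-]
  7 | W B5 → L1 miss [D]
  8 | R B1 → L1 miss wb→B5 [-]
  9 | W B1 → L1 hit [D]

DIRTY = [0, 1]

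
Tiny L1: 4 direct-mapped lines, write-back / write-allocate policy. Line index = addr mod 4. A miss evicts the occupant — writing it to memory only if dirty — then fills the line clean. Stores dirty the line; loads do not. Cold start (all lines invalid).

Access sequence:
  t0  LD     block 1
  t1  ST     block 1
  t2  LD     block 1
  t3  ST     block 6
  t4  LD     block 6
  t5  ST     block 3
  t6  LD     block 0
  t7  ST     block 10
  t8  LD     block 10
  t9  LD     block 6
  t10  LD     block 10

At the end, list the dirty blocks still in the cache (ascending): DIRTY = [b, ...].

  0 | R B1 → L1 miss [-]
  1 | W B1 → L1 hit [D]
  2 | R B1 → L1 hit [D]
  3 | W B6 → L2 miss [D]
  4 | R B6 → L2 hit [D]
  5 | W B3 → L3 miss [D]
  6 | R B0 → L0 miss [-]
  7 | W B10 → L2 miss wb→B6 [D]
  8 | R B10 → L2 hit [D]
  9 | R B6 → L2 miss wb→B10 [-]
  10 | R B10 → L2 miss [-]

DIRTY = [1, 3]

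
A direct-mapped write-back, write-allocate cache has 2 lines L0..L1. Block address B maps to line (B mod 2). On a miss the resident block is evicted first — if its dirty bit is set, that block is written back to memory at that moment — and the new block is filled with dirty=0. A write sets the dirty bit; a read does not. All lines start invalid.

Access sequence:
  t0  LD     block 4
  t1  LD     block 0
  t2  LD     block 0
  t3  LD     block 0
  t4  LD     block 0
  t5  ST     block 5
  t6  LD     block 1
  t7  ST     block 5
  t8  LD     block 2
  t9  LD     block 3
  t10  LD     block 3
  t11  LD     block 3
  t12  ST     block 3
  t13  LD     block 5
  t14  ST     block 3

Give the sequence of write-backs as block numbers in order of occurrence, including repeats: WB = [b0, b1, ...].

WB = [5, 5, 3]

0: R B4 -> L0 miss  d=-]
1: R B0 -> L0 miss  d=-]
2: R B0 -> L0 hit  d=-]
3: R B0 -> L0 hit  d=-]
4: R B0 -> L0 hit  d=-]
5: W B5 -> L1 miss  d=D]
6: R B1 -> L1 miss wb->B5  d=-]
7: W B5 -> L1 miss  d=D]
8: R B2 -> L0 miss  d=-]
9: R B3 -> L1 miss wb->B5  d=-]
10: R B3 -> L1 hit  d=-]
11: R B3 -> L1 hit  d=-]
12: W B3 -> L1 hit  d=D]
13: R B5 -> L1 miss wb->B3  d=-]
14: W B3 -> L1 miss  d=D]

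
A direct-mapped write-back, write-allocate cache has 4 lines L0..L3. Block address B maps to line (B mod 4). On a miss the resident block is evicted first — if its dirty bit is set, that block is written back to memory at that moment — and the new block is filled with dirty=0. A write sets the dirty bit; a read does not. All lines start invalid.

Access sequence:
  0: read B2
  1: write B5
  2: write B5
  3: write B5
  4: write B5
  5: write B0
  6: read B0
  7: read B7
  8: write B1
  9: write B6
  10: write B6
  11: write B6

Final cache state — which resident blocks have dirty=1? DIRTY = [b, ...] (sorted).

DIRTY = [0, 1, 6]

0: R B2 → L2 miss [-]
1: W B5 → L1 miss [D]
2: W B5 → L1 hit [D]
3: W B5 → L1 hit [D]
4: W B5 → L1 hit [D]
5: W B0 → L0 miss [D]
6: R B0 → L0 hit [D]
7: R B7 → L3 miss [-]
8: W B1 → L1 miss wb→B5 [D]
9: W B6 → L2 miss [D]
10: W B6 → L2 hit [D]
11: W B6 → L2 hit [D]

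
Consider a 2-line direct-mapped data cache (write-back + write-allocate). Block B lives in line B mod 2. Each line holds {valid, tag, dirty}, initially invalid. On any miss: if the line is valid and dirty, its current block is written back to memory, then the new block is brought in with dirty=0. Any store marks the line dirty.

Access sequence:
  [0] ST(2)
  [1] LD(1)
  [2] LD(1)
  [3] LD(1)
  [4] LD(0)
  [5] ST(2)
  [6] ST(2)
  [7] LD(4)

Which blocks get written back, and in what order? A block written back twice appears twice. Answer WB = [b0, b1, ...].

WB = [2, 2]

  0 | W B2 → L0 miss [D]
  1 | R B1 → L1 miss [-]
  2 | R B1 → L1 hit [-]
  3 | R B1 → L1 hit [-]
  4 | R B0 → L0 miss wb→B2 [-]
  5 | W B2 → L0 miss [D]
  6 | W B2 → L0 hit [D]
  7 | R B4 → L0 miss wb→B2 [-]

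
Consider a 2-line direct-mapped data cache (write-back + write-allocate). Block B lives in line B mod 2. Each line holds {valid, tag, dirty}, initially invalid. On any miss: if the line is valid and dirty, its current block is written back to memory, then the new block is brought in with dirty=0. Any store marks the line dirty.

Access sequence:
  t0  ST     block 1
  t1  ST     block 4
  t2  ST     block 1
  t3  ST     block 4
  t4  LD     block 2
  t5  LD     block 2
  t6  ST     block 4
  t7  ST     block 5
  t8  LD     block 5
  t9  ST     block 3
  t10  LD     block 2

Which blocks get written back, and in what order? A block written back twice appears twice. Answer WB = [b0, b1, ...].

0: W B1 → L1 miss [D]
1: W B4 → L0 miss [D]
2: W B1 → L1 hit [D]
3: W B4 → L0 hit [D]
4: R B2 → L0 miss wb→B4 [-]
5: R B2 → L0 hit [-]
6: W B4 → L0 miss [D]
7: W B5 → L1 miss wb→B1 [D]
8: R B5 → L1 hit [D]
9: W B3 → L1 miss wb→B5 [D]
10: R B2 → L0 miss wb→B4 [-]

WB = [4, 1, 5, 4]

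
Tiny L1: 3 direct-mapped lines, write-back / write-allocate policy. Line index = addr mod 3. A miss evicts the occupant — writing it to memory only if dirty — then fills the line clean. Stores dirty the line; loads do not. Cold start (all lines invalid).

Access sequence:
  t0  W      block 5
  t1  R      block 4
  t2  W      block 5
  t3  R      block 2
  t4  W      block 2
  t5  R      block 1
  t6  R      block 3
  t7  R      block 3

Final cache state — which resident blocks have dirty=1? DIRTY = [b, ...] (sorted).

0: W B5 -> L2 miss  d=D]
1: R B4 -> L1 miss  d=-]
2: W B5 -> L2 hit  d=D]
3: R B2 -> L2 miss wb->B5  d=-]
4: W B2 -> L2 hit  d=D]
5: R B1 -> L1 miss  d=-]
6: R B3 -> L0 miss  d=-]
7: R B3 -> L0 hit  d=-]

DIRTY = [2]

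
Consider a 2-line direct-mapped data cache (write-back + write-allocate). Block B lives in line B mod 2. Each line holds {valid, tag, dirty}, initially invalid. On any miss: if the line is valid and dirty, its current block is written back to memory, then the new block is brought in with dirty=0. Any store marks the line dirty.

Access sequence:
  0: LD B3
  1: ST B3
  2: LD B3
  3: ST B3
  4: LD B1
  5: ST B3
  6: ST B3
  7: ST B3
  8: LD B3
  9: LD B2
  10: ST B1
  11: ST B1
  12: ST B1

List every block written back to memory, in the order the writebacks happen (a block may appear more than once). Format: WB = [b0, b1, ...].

0: R B3 -> L1 miss  d=-]
1: W B3 -> L1 hit  d=D]
2: R B3 -> L1 hit  d=D]
3: W B3 -> L1 hit  d=D]
4: R B1 -> L1 miss wb->B3  d=-]
5: W B3 -> L1 miss  d=D]
6: W B3 -> L1 hit  d=D]
7: W B3 -> L1 hit  d=D]
8: R B3 -> L1 hit  d=D]
9: R B2 -> L0 miss  d=-]
10: W B1 -> L1 miss wb->B3  d=D]
11: W B1 -> L1 hit  d=D]
12: W B1 -> L1 hit  d=D]

WB = [3, 3]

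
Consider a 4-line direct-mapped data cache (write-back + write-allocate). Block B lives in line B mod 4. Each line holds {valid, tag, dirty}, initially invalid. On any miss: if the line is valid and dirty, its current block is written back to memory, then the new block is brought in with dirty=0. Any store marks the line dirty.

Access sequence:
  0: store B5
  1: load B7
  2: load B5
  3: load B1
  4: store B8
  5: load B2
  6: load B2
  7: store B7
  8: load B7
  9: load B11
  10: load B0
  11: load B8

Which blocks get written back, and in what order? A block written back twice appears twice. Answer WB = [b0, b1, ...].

WB = [5, 7, 8]

0: W B5 -> L1 miss  d=D]
1: R B7 -> L3 miss  d=-]
2: R B5 -> L1 hit  d=D]
3: R B1 -> L1 miss wb->B5  d=-]
4: W B8 -> L0 miss  d=D]
5: R B2 -> L2 miss  d=-]
6: R B2 -> L2 hit  d=-]
7: W B7 -> L3 hit  d=D]
8: R B7 -> L3 hit  d=D]
9: R B11 -> L3 miss wb->B7  d=-]
10: R B0 -> L0 miss wb->B8  d=-]
11: R B8 -> L0 miss  d=-]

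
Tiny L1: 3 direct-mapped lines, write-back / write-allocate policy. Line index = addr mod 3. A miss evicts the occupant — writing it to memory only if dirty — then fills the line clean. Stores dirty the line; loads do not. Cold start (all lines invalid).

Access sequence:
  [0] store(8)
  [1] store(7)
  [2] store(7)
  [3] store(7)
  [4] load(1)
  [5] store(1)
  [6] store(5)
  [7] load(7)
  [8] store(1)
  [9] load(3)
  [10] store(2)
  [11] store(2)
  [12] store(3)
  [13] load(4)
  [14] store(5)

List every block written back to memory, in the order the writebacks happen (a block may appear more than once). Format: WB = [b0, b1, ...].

WB = [7, 8, 1, 5, 1, 2]

  0 | W B8 → L2 miss [D]
  1 | W B7 → L1 miss [D]
  2 | W B7 → L1 hit [D]
  3 | W B7 → L1 hit [D]
  4 | R B1 → L1 miss wb→B7 [-]
  5 | W B1 → L1 hit [D]
  6 | W B5 → L2 miss wb→B8 [D]
  7 | R B7 → L1 miss wb→B1 [-]
  8 | W B1 → L1 miss [D]
  9 | R B3 → L0 miss [-]
  10 | W B2 → L2 miss wb→B5 [D]
  11 | W B2 → L2 hit [D]
  12 | W B3 → L0 hit [D]
  13 | R B4 → L1 miss wb→B1 [-]
  14 | W B5 → L2 miss wb→B2 [D]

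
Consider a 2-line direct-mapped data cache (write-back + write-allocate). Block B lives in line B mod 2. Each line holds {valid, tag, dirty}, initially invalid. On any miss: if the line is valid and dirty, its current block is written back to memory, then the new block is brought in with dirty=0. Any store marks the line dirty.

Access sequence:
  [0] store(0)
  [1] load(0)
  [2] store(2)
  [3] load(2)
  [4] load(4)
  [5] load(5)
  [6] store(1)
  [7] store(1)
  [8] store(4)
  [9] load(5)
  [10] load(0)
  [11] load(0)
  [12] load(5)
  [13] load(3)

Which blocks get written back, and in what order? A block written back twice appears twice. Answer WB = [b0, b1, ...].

WB = [0, 2, 1, 4]

0: W B0 -> L0 miss  d=D]
1: R B0 -> L0 hit  d=D]
2: W B2 -> L0 miss wb->B0  d=D]
3: R B2 -> L0 hit  d=D]
4: R B4 -> L0 miss wb->B2  d=-]
5: R B5 -> L1 miss  d=-]
6: W B1 -> L1 miss  d=D]
7: W B1 -> L1 hit  d=D]
8: W B4 -> L0 hit  d=D]
9: R B5 -> L1 miss wb->B1  d=-]
10: R B0 -> L0 miss wb->B4  d=-]
11: R B0 -> L0 hit  d=-]
12: R B5 -> L1 hit  d=-]
13: R B3 -> L1 miss  d=-]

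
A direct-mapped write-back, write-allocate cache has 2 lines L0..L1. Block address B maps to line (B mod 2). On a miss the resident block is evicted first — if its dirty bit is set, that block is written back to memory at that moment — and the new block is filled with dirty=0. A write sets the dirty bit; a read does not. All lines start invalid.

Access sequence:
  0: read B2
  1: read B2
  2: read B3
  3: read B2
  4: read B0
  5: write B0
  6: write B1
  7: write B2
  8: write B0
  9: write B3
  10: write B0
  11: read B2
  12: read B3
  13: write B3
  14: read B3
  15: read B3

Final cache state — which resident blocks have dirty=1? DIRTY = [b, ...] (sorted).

  0 | R B2 → L0 miss [-]
  1 | R B2 → L0 hit [-]
  2 | R B3 → L1 miss [-]
  3 | R B2 → L0 hit [-]
  4 | R B0 → L0 miss [-]
  5 | W B0 → L0 hit [D]
  6 | W B1 → L1 miss [D]
  7 | W B2 → L0 miss wb→B0 [D]
  8 | W B0 → L0 miss wb→B2 [D]
  9 | W B3 → L1 miss wb→B1 [D]
  10 | W B0 → L0 hit [D]
  11 | R B2 → L0 miss wb→B0 [-]
  12 | R B3 → L1 hit [D]
  13 | W B3 → L1 hit [D]
  14 | R B3 → L1 hit [D]
  15 | R B3 → L1 hit [D]

DIRTY = [3]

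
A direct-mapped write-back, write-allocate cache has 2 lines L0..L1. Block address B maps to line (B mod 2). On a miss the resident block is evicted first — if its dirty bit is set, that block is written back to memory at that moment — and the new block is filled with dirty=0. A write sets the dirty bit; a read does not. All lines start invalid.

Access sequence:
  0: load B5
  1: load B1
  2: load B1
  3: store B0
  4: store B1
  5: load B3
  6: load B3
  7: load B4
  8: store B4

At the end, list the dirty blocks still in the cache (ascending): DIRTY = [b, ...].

DIRTY = [4]

0: R B5 → L1 miss [-]
1: R B1 → L1 miss [-]
2: R B1 → L1 hit [-]
3: W B0 → L0 miss [D]
4: W B1 → L1 hit [D]
5: R B3 → L1 miss wb→B1 [-]
6: R B3 → L1 hit [-]
7: R B4 → L0 miss wb→B0 [-]
8: W B4 → L0 hit [D]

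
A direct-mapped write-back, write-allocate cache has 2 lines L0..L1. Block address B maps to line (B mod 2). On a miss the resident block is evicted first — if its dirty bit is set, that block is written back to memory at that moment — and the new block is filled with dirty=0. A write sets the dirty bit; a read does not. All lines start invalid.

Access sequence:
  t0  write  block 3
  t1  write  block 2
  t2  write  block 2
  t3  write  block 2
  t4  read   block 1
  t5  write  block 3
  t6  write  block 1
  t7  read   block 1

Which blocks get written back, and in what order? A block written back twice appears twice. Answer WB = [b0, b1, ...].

WB = [3, 3]

  0 | W B3 → L1 miss [D]
  1 | W B2 → L0 miss [D]
  2 | W B2 → L0 hit [D]
  3 | W B2 → L0 hit [D]
  4 | R B1 → L1 miss wb→B3 [-]
  5 | W B3 → L1 miss [D]
  6 | W B1 → L1 miss wb→B3 [D]
  7 | R B1 → L1 hit [D]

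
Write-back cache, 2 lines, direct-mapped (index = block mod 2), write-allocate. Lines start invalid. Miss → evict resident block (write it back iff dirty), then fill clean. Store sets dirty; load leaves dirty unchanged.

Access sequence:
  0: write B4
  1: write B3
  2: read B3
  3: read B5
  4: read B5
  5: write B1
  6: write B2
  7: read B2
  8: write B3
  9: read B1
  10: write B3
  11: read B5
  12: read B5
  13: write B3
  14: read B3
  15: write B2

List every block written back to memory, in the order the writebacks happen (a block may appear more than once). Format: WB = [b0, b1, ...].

0: W B4 → L0 miss [D]
1: W B3 → L1 miss [D]
2: R B3 → L1 hit [D]
3: R B5 → L1 miss wb→B3 [-]
4: R B5 → L1 hit [-]
5: W B1 → L1 miss [D]
6: W B2 → L0 miss wb→B4 [D]
7: R B2 → L0 hit [D]
8: W B3 → L1 miss wb→B1 [D]
9: R B1 → L1 miss wb→B3 [-]
10: W B3 → L1 miss [D]
11: R B5 → L1 miss wb→B3 [-]
12: R B5 → L1 hit [-]
13: W B3 → L1 miss [D]
14: R B3 → L1 hit [D]
15: W B2 → L0 hit [D]

WB = [3, 4, 1, 3, 3]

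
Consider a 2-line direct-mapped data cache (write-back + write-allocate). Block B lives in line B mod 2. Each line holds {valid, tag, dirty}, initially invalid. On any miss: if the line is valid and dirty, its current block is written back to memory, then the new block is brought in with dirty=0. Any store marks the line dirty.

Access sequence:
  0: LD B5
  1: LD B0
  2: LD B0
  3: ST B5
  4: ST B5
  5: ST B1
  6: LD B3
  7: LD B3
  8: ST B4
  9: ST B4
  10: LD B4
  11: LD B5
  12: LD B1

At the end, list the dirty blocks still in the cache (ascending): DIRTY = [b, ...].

  0 | R B5 → L1 miss [-]
  1 | R B0 → L0 miss [-]
  2 | R B0 → L0 hit [-]
  3 | W B5 → L1 hit [D]
  4 | W B5 → L1 hit [D]
  5 | W B1 → L1 miss wb→B5 [D]
  6 | R B3 → L1 miss wb→B1 [-]
  7 | R B3 → L1 hit [-]
  8 | W B4 → L0 miss [D]
  9 | W B4 → L0 hit [D]
  10 | R B4 → L0 hit [D]
  11 | R B5 → L1 miss [-]
  12 | R B1 → L1 miss [-]

DIRTY = [4]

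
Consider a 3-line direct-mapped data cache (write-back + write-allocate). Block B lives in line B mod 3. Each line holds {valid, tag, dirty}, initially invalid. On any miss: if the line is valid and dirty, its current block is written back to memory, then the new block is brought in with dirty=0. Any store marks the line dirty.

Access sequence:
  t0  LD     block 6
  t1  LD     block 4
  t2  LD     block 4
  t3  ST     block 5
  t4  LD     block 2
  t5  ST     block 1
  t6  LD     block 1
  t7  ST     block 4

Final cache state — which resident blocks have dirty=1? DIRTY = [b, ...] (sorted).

DIRTY = [4]

  0 | R B6 → L0 miss [-]
  1 | R B4 → L1 miss [-]
  2 | R B4 → L1 hit [-]
  3 | W B5 → L2 miss [D]
  4 | R B2 → L2 miss wb→B5 [-]
  5 | W B1 → L1 miss [D]
  6 | R B1 → L1 hit [D]
  7 | W B4 → L1 miss wb→B1 [D]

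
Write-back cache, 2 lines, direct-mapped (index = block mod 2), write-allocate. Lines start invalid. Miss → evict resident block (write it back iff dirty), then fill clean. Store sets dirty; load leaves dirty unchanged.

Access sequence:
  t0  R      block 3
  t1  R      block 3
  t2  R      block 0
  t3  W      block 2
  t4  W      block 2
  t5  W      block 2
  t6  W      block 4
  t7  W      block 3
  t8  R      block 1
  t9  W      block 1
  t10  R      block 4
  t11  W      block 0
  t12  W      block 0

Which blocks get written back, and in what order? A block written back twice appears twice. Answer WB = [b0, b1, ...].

0: R B3 → L1 miss [-]
1: R B3 → L1 hit [-]
2: R B0 → L0 miss [-]
3: W B2 → L0 miss [D]
4: W B2 → L0 hit [D]
5: W B2 → L0 hit [D]
6: W B4 → L0 miss wb→B2 [D]
7: W B3 → L1 hit [D]
8: R B1 → L1 miss wb→B3 [-]
9: W B1 → L1 hit [D]
10: R B4 → L0 hit [D]
11: W B0 → L0 miss wb→B4 [D]
12: W B0 → L0 hit [D]

WB = [2, 3, 4]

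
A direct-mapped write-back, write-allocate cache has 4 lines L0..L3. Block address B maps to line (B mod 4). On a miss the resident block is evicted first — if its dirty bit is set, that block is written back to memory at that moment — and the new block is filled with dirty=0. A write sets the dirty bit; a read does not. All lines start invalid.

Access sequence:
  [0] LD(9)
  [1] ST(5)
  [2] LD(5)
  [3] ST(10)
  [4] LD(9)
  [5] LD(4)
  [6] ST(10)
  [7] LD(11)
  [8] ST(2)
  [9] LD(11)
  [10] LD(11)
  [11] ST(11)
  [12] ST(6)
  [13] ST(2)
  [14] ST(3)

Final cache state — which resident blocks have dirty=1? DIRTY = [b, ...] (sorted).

DIRTY = [2, 3]

0: R B9 -> L1 miss  d=-]
1: W B5 -> L1 miss  d=D]
2: R B5 -> L1 hit  d=D]
3: W B10 -> L2 miss  d=D]
4: R B9 -> L1 miss wb->B5  d=-]
5: R B4 -> L0 miss  d=-]
6: W B10 -> L2 hit  d=D]
7: R B11 -> L3 miss  d=-]
8: W B2 -> L2 miss wb->B10  d=D]
9: R B11 -> L3 hit  d=-]
10: R B11 -> L3 hit  d=-]
11: W B11 -> L3 hit  d=D]
12: W B6 -> L2 miss wb->B2  d=D]
13: W B2 -> L2 miss wb->B6  d=D]
14: W B3 -> L3 miss wb->B11  d=D]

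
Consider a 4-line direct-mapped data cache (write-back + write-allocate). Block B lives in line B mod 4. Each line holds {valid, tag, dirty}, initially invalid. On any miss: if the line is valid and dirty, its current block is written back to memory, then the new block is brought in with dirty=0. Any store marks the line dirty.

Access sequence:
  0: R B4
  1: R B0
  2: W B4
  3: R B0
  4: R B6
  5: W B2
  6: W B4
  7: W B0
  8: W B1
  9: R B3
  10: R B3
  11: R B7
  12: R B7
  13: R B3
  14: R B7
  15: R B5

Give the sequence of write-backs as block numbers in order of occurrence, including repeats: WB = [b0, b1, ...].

0: R B4 → L0 miss [-]
1: R B0 → L0 miss [-]
2: W B4 → L0 miss [D]
3: R B0 → L0 miss wb→B4 [-]
4: R B6 → L2 miss [-]
5: W B2 → L2 miss [D]
6: W B4 → L0 miss [D]
7: W B0 → L0 miss wb→B4 [D]
8: W B1 → L1 miss [D]
9: R B3 → L3 miss [-]
10: R B3 → L3 hit [-]
11: R B7 → L3 miss [-]
12: R B7 → L3 hit [-]
13: R B3 → L3 miss [-]
14: R B7 → L3 miss [-]
15: R B5 → L1 miss wb→B1 [-]

WB = [4, 4, 1]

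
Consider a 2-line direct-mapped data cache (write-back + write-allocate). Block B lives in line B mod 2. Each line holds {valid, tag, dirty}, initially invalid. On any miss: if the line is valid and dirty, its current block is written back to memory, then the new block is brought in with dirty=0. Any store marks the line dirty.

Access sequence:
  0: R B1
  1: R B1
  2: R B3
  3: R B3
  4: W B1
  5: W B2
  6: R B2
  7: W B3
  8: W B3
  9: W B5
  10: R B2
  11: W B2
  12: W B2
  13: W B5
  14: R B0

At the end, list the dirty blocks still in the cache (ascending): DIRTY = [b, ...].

DIRTY = [5]

0: R B1 -> L1 miss  d=-]
1: R B1 -> L1 hit  d=-]
2: R B3 -> L1 miss  d=-]
3: R B3 -> L1 hit  d=-]
4: W B1 -> L1 miss  d=D]
5: W B2 -> L0 miss  d=D]
6: R B2 -> L0 hit  d=D]
7: W B3 -> L1 miss wb->B1  d=D]
8: W B3 -> L1 hit  d=D]
9: W B5 -> L1 miss wb->B3  d=D]
10: R B2 -> L0 hit  d=D]
11: W B2 -> L0 hit  d=D]
12: W B2 -> L0 hit  d=D]
13: W B5 -> L1 hit  d=D]
14: R B0 -> L0 miss wb->B2  d=-]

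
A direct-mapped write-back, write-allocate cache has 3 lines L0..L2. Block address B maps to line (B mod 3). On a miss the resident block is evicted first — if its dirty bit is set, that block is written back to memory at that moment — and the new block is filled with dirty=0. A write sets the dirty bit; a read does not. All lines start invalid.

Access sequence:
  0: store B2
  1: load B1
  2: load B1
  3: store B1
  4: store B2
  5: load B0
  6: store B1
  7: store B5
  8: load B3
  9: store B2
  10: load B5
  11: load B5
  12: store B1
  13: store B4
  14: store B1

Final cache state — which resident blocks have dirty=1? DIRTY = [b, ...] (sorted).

DIRTY = [1]

0: W B2 → L2 miss [D]
1: R B1 → L1 miss [-]
2: R B1 → L1 hit [-]
3: W B1 → L1 hit [D]
4: W B2 → L2 hit [D]
5: R B0 → L0 miss [-]
6: W B1 → L1 hit [D]
7: W B5 → L2 miss wb→B2 [D]
8: R B3 → L0 miss [-]
9: W B2 → L2 miss wb→B5 [D]
10: R B5 → L2 miss wb→B2 [-]
11: R B5 → L2 hit [-]
12: W B1 → L1 hit [D]
13: W B4 → L1 miss wb→B1 [D]
14: W B1 → L1 miss wb→B4 [D]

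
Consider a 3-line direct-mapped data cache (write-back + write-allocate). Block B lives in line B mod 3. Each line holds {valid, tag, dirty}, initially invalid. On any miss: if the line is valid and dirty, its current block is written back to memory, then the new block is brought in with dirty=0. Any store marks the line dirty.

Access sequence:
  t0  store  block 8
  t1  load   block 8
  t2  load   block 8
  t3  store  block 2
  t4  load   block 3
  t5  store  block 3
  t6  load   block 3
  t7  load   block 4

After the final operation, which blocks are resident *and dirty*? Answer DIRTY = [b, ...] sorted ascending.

0: W B8 -> L2 miss  d=D]
1: R B8 -> L2 hit  d=D]
2: R B8 -> L2 hit  d=D]
3: W B2 -> L2 miss wb->B8  d=D]
4: R B3 -> L0 miss  d=-]
5: W B3 -> L0 hit  d=D]
6: R B3 -> L0 hit  d=D]
7: R B4 -> L1 miss  d=-]

DIRTY = [2, 3]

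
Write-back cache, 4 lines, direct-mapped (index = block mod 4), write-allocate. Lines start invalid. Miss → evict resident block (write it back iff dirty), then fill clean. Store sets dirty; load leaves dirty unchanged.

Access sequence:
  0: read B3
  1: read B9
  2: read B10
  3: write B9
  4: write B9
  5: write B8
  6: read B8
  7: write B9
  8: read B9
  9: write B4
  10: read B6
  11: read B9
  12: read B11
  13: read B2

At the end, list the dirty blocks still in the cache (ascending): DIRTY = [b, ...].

DIRTY = [4, 9]

0: R B3 → L3 miss [-]
1: R B9 → L1 miss [-]
2: R B10 → L2 miss [-]
3: W B9 → L1 hit [D]
4: W B9 → L1 hit [D]
5: W B8 → L0 miss [D]
6: R B8 → L0 hit [D]
7: W B9 → L1 hit [D]
8: R B9 → L1 hit [D]
9: W B4 → L0 miss wb→B8 [D]
10: R B6 → L2 miss [-]
11: R B9 → L1 hit [D]
12: R B11 → L3 miss [-]
13: R B2 → L2 miss [-]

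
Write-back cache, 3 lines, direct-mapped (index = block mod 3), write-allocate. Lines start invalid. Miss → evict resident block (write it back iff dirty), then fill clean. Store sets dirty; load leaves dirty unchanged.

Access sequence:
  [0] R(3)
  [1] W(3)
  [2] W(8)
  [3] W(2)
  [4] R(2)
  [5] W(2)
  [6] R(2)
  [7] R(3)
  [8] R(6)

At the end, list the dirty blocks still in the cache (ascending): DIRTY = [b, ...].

DIRTY = [2]

0: R B3 -> L0 miss  d=-]
1: W B3 -> L0 hit  d=D]
2: W B8 -> L2 miss  d=D]
3: W B2 -> L2 miss wb->B8  d=D]
4: R B2 -> L2 hit  d=D]
5: W B2 -> L2 hit  d=D]
6: R B2 -> L2 hit  d=D]
7: R B3 -> L0 hit  d=D]
8: R B6 -> L0 miss wb->B3  d=-]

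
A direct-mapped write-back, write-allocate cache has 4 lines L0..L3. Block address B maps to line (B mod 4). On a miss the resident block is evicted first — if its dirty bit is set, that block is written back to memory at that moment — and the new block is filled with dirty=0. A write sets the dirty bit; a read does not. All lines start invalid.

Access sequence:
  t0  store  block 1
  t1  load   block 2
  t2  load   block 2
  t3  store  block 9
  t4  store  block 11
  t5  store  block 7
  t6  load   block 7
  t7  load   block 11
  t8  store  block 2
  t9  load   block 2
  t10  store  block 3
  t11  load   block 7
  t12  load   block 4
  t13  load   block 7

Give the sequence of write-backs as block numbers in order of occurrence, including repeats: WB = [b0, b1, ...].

  0 | W B1 → L1 miss [D]
  1 | R B2 → L2 miss [-]
  2 | R B2 → L2 hit [-]
  3 | W B9 → L1 miss wb→B1 [D]
  4 | W B11 → L3 miss [D]
  5 | W B7 → L3 miss wb→B11 [D]
  6 | R B7 → L3 hit [D]
  7 | R B11 → L3 miss wb→B7 [-]
  8 | W B2 → L2 hit [D]
  9 | R B2 → L2 hit [D]
  10 | W B3 → L3 miss [D]
  11 | R B7 → L3 miss wb→B3 [-]
  12 | R B4 → L0 miss [-]
  13 | R B7 → L3 hit [-]

WB = [1, 11, 7, 3]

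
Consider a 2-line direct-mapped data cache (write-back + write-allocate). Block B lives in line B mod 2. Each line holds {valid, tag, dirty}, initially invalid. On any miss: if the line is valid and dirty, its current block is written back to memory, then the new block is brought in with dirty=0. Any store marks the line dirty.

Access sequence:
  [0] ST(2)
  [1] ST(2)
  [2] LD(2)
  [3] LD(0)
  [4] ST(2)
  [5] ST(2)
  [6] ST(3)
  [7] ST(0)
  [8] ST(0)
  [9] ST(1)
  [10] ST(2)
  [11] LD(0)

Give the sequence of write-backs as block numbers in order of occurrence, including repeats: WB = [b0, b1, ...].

0: W B2 -> L0 miss  d=D]
1: W B2 -> L0 hit  d=D]
2: R B2 -> L0 hit  d=D]
3: R B0 -> L0 miss wb->B2  d=-]
4: W B2 -> L0 miss  d=D]
5: W B2 -> L0 hit  d=D]
6: W B3 -> L1 miss  d=D]
7: W B0 -> L0 miss wb->B2  d=D]
8: W B0 -> L0 hit  d=D]
9: W B1 -> L1 miss wb->B3  d=D]
10: W B2 -> L0 miss wb->B0  d=D]
11: R B0 -> L0 miss wb->B2  d=-]

WB = [2, 2, 3, 0, 2]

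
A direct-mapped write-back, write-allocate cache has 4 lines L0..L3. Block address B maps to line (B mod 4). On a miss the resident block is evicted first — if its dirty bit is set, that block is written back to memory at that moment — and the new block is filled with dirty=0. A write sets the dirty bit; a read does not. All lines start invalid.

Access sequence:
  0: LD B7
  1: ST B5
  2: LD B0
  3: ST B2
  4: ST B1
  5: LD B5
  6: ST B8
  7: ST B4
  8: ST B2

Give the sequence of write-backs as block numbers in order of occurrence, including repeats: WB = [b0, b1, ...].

WB = [5, 1, 8]

0: R B7 -> L3 miss  d=-]
1: W B5 -> L1 miss  d=D]
2: R B0 -> L0 miss  d=-]
3: W B2 -> L2 miss  d=D]
4: W B1 -> L1 miss wb->B5  d=D]
5: R B5 -> L1 miss wb->B1  d=-]
6: W B8 -> L0 miss  d=D]
7: W B4 -> L0 miss wb->B8  d=D]
8: W B2 -> L2 hit  d=D]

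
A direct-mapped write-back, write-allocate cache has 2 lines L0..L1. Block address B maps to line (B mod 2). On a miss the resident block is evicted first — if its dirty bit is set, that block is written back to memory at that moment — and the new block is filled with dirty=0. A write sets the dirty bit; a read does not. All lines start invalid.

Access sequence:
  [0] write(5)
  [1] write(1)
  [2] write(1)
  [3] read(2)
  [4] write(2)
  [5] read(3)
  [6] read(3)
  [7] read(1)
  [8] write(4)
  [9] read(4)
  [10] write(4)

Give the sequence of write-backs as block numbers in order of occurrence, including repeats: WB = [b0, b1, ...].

WB = [5, 1, 2]

0: W B5 → L1 miss [D]
1: W B1 → L1 miss wb→B5 [D]
2: W B1 → L1 hit [D]
3: R B2 → L0 miss [-]
4: W B2 → L0 hit [D]
5: R B3 → L1 miss wb→B1 [-]
6: R B3 → L1 hit [-]
7: R B1 → L1 miss [-]
8: W B4 → L0 miss wb→B2 [D]
9: R B4 → L0 hit [D]
10: W B4 → L0 hit [D]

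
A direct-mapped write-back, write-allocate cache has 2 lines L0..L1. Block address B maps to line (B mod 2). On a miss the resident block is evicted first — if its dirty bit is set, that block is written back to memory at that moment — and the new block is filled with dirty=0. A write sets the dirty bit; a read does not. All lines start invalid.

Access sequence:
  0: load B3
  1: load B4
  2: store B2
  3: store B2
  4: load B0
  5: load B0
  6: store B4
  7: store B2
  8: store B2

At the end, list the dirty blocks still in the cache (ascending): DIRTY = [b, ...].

DIRTY = [2]

  0 | R B3 → L1 miss [-]
  1 | R B4 → L0 miss [-]
  2 | W B2 → L0 miss [D]
  3 | W B2 → L0 hit [D]
  4 | R B0 → L0 miss wb→B2 [-]
  5 | R B0 → L0 hit [-]
  6 | W B4 → L0 miss [D]
  7 | W B2 → L0 miss wb→B4 [D]
  8 | W B2 → L0 hit [D]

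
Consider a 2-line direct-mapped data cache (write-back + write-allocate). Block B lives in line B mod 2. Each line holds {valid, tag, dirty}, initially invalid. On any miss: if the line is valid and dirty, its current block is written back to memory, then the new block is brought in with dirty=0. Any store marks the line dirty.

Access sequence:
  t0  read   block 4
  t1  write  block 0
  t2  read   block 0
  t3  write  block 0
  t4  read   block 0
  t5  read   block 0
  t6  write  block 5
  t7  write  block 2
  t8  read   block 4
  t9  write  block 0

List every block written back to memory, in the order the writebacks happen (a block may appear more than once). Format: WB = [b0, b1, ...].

WB = [0, 2]

0: R B4 → L0 miss [-]
1: W B0 → L0 miss [D]
2: R B0 → L0 hit [D]
3: W B0 → L0 hit [D]
4: R B0 → L0 hit [D]
5: R B0 → L0 hit [D]
6: W B5 → L1 miss [D]
7: W B2 → L0 miss wb→B0 [D]
8: R B4 → L0 miss wb→B2 [-]
9: W B0 → L0 miss [D]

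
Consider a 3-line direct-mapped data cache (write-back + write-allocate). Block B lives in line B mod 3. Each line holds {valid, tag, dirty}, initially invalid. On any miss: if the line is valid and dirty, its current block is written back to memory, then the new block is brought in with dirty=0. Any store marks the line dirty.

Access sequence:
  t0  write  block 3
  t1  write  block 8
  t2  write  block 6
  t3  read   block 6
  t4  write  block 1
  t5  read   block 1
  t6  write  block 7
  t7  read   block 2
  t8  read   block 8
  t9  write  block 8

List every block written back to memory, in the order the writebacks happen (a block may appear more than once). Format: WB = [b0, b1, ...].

WB = [3, 1, 8]

0: W B3 -> L0 miss  d=D]
1: W B8 -> L2 miss  d=D]
2: W B6 -> L0 miss wb->B3  d=D]
3: R B6 -> L0 hit  d=D]
4: W B1 -> L1 miss  d=D]
5: R B1 -> L1 hit  d=D]
6: W B7 -> L1 miss wb->B1  d=D]
7: R B2 -> L2 miss wb->B8  d=-]
8: R B8 -> L2 miss  d=-]
9: W B8 -> L2 hit  d=D]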